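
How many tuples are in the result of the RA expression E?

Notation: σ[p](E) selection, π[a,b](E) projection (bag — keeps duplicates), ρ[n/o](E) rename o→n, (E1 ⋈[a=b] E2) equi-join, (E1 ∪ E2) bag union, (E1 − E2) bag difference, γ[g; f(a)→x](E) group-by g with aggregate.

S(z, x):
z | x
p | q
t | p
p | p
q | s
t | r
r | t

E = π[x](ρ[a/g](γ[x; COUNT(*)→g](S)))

Stepwise |·|:
  S → 6
  γ[x; COUNT(*)→g](S) → 5
  ρ[a/g](γ[x; COUNT(*)→g](S)) → 5
  π[x](ρ[a/g](γ[x; COUNT(*)→g](S))) → 5

|E| = 5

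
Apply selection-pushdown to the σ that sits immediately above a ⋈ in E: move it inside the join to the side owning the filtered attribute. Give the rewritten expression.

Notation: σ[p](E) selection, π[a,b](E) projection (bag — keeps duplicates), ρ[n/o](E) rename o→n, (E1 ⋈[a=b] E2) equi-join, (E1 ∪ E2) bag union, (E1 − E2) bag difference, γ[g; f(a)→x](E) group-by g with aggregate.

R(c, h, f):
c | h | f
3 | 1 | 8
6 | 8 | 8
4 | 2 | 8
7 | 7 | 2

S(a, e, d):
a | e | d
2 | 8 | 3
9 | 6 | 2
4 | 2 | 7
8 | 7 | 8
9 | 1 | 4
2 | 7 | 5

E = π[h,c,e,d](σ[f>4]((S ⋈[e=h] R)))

σ filters on f, owned by the right side.
E' = π[h,c,e,d]((S ⋈[e=h] σ[f>4](R)))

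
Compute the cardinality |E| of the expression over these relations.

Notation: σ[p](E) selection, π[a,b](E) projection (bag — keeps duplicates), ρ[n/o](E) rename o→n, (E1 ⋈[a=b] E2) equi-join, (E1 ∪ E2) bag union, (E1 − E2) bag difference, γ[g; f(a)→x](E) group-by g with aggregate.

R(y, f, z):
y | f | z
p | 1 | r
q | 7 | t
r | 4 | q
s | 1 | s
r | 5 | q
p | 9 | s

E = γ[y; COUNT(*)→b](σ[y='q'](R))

Subexpression sizes:
  R → 6
  σ[y='q'](R) → 1
  γ[y; COUNT(*)→b](σ[y='q'](R)) → 1

|E| = 1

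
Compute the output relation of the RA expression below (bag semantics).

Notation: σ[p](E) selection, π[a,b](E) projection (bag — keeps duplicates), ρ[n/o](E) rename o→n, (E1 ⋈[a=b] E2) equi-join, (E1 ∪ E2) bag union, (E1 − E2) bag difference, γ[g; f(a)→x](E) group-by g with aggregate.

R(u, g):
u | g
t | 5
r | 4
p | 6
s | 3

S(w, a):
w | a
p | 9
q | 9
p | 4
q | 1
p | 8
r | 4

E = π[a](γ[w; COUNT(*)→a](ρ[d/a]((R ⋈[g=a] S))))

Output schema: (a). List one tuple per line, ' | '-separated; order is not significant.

Per-node cardinality:
  R → 4
  S → 6
  (R ⋈[g=a] S) → 2
  ρ[d/a]((R ⋈[g=a] S)) → 2
  γ[w; COUNT(*)→a](ρ[d/a]((R ⋈[g=a] S))) → 2
  π[a](γ[w; COUNT(*)→a](ρ[d/a]((R ⋈[g=a] S)))) → 2

== RESULT ==
a
1
1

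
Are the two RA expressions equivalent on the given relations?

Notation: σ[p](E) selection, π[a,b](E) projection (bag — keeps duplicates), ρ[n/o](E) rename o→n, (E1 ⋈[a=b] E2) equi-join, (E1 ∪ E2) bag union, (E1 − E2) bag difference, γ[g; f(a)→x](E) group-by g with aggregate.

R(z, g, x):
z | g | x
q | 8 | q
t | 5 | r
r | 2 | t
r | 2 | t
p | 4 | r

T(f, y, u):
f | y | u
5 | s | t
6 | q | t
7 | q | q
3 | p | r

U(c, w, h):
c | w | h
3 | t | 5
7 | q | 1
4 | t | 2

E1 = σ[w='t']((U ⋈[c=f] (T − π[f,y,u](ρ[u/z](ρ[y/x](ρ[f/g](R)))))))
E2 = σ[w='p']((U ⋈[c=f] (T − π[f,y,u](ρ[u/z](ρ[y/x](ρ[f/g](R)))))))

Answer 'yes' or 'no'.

E1 row counts bottom-up:
  U → 3
  T → 4
  R → 5
  ρ[f/g](R) → 5
  ρ[y/x](ρ[f/g](R)) → 5
  ρ[u/z](ρ[y/x](ρ[f/g](R))) → 5
  π[f,y,u](ρ[u/z](ρ[y/x](ρ[f/g](R)))) → 5
  (T − π[f,y,u](ρ[u/z](ρ[y/x](ρ[f/g](R))))) → 4
  (U ⋈[c=f] (T − π[f,y,u](ρ[u/z](ρ[y/x](ρ[f/g](R)))))) → 2
  σ[w='t']((U ⋈[c=f] (T − π[f,y,u](ρ[u/z](ρ[y/x](ρ[f/g](R))))))) → 1
E2 row counts bottom-up:
  U → 3
  T → 4
  R → 5
  ρ[f/g](R) → 5
  ρ[y/x](ρ[f/g](R)) → 5
  ρ[u/z](ρ[y/x](ρ[f/g](R))) → 5
  π[f,y,u](ρ[u/z](ρ[y/x](ρ[f/g](R)))) → 5
  (T − π[f,y,u](ρ[u/z](ρ[y/x](ρ[f/g](R))))) → 4
  (U ⋈[c=f] (T − π[f,y,u](ρ[u/z](ρ[y/x](ρ[f/g](R)))))) → 2
  σ[w='p']((U ⋈[c=f] (T − π[f,y,u](ρ[u/z](ρ[y/x](ρ[f/g](R))))))) → 0

E1 result:
c | w | h | f | y | u
3 | t | 5 | 3 | p | r
E2 result:
c | w | h | f | y | u
(0 rows)
Witness: (3, 't', 5, 3, 'p', 'r') appears 1× in E1 but 0× in E2.

no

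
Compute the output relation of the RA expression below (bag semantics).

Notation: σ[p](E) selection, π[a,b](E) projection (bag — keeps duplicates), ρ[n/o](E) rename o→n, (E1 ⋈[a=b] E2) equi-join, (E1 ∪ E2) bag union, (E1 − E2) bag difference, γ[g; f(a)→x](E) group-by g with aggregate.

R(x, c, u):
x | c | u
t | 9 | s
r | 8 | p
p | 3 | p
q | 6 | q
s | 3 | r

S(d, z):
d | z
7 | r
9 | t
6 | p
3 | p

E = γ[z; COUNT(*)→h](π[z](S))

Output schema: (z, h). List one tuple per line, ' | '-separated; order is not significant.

Stepwise |·|:
  S → 4
  π[z](S) → 4
  γ[z; COUNT(*)→h](π[z](S)) → 3

== RESULT ==
z | h
p | 2
r | 1
t | 1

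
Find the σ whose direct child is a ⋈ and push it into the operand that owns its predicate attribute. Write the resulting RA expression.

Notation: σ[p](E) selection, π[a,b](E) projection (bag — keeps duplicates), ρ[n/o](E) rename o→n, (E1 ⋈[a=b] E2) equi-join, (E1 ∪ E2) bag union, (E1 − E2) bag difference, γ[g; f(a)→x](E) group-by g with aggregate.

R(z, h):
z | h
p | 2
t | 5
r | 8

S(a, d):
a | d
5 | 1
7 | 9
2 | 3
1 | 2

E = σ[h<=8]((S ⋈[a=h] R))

σ filters on h, owned by the right side.
E' = (S ⋈[a=h] σ[h<=8](R))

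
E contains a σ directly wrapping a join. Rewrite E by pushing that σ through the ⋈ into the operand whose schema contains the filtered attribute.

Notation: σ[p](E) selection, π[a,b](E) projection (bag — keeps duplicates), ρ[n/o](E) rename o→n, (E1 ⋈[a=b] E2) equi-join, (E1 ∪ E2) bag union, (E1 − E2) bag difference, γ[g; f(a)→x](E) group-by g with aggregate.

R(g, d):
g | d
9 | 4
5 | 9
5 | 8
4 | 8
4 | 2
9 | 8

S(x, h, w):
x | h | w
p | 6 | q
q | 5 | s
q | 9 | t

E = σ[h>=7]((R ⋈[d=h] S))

σ filters on h, owned by the right side.
E' = (R ⋈[d=h] σ[h>=7](S))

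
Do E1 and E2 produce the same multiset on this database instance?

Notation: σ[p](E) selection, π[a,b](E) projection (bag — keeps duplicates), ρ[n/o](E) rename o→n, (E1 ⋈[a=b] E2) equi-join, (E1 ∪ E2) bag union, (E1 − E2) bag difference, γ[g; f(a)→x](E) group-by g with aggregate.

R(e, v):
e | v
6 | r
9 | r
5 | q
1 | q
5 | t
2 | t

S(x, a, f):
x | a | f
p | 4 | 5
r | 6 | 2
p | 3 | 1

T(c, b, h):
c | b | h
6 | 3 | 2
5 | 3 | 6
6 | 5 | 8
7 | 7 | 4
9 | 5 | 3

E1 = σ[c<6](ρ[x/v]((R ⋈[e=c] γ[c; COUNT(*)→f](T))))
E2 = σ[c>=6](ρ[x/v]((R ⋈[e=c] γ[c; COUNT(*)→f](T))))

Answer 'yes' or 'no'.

E1 per-node cardinality:
  R → 6
  T → 5
  γ[c; COUNT(*)→f](T) → 4
  (R ⋈[e=c] γ[c; COUNT(*)→f](T)) → 4
  ρ[x/v]((R ⋈[e=c] γ[c; COUNT(*)→f](T))) → 4
  σ[c<6](ρ[x/v]((R ⋈[e=c] γ[c; COUNT(*)→f](T)))) → 2
E2 per-node cardinality:
  R → 6
  T → 5
  γ[c; COUNT(*)→f](T) → 4
  (R ⋈[e=c] γ[c; COUNT(*)→f](T)) → 4
  ρ[x/v]((R ⋈[e=c] γ[c; COUNT(*)→f](T))) → 4
  σ[c>=6](ρ[x/v]((R ⋈[e=c] γ[c; COUNT(*)→f](T)))) → 2

E1 result:
e | x | c | f
5 | q | 5 | 1
5 | t | 5 | 1
E2 result:
e | x | c | f
6 | r | 6 | 2
9 | r | 9 | 1
Witness: (6, 'r', 6, 2) appears 0× in E1 but 1× in E2.

no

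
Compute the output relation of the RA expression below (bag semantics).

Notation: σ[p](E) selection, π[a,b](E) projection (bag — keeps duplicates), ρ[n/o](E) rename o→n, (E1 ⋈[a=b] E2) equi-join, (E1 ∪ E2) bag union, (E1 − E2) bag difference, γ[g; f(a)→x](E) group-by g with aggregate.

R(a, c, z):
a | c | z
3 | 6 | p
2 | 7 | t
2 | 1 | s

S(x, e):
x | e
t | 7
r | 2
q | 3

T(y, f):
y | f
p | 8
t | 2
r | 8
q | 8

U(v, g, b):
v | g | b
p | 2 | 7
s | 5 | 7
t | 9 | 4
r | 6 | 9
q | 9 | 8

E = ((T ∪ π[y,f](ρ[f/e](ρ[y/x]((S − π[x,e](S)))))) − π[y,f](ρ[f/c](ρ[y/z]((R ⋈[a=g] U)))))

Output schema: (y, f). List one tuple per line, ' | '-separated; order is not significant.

Per-node cardinality:
  T → 4
  S → 3
  S → 3
  π[x,e](S) → 3
  (S − π[x,e](S)) → 0
  ρ[y/x]((S − π[x,e](S))) → 0
  ρ[f/e](ρ[y/x]((S − π[x,e](S)))) → 0
  π[y,f](ρ[f/e](ρ[y/x]((S − π[x,e](S))))) → 0
  (T ∪ π[y,f](ρ[f/e](ρ[y/x]((S − π[x,e](S)))))) → 4
  R → 3
  U → 5
  (R ⋈[a=g] U) → 2
  ρ[y/z]((R ⋈[a=g] U)) → 2
  ρ[f/c](ρ[y/z]((R ⋈[a=g] U))) → 2
  π[y,f](ρ[f/c](ρ[y/z]((R ⋈[a=g] U)))) → 2
  ((T ∪ π[y,f](ρ[f/e](ρ[y/x]((S − π[x,e](S)))))) − π[y,f](ρ[f/c](ρ[y/z]((R ⋈[a=g] U))))) → 4

== RESULT ==
y | f
p | 8
q | 8
r | 8
t | 2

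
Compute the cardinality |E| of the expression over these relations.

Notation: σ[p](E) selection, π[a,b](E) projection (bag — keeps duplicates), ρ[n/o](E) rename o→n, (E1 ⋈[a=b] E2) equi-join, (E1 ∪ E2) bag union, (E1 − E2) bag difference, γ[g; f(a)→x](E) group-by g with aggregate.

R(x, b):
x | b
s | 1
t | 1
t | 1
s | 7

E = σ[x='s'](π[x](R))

Stepwise |·|:
  R → 4
  π[x](R) → 4
  σ[x='s'](π[x](R)) → 2

|E| = 2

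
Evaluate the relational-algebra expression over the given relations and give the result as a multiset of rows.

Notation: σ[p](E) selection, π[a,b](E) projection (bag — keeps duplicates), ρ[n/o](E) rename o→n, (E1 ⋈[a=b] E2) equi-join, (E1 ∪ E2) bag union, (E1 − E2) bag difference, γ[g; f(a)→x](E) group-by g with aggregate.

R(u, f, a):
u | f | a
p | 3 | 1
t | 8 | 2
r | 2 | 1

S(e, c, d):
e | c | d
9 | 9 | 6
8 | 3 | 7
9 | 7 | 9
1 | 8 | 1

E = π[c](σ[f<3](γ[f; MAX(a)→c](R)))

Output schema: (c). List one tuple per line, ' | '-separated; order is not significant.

Subexpression sizes:
  R → 3
  γ[f; MAX(a)→c](R) → 3
  σ[f<3](γ[f; MAX(a)→c](R)) → 1
  π[c](σ[f<3](γ[f; MAX(a)→c](R))) → 1

== RESULT ==
c
1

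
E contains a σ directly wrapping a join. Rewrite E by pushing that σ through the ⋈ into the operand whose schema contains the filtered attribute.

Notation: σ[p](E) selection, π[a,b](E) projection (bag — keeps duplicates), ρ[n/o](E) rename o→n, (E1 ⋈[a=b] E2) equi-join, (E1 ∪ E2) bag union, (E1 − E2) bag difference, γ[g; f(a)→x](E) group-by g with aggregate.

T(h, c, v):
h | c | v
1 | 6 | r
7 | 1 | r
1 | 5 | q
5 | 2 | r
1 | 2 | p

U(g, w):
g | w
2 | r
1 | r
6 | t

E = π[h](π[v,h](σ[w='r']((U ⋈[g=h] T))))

σ filters on w, owned by the left side.
E' = π[h](π[v,h]((σ[w='r'](U) ⋈[g=h] T)))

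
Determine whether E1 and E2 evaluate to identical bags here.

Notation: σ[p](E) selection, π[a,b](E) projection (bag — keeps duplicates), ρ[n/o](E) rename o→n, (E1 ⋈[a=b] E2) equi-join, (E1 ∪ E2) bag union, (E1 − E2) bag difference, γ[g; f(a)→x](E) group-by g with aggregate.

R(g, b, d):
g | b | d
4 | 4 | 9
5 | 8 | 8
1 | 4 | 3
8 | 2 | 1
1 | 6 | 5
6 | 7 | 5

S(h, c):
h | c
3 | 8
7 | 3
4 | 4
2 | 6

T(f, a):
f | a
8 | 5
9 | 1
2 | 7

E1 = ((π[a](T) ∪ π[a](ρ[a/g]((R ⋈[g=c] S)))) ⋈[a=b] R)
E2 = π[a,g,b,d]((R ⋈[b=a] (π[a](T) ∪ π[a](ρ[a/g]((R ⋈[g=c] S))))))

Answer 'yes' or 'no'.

E1 subexpression sizes:
  T → 3
  π[a](T) → 3
  R → 6
  S → 4
  (R ⋈[g=c] S) → 3
  ρ[a/g]((R ⋈[g=c] S)) → 3
  π[a](ρ[a/g]((R ⋈[g=c] S))) → 3
  (π[a](T) ∪ π[a](ρ[a/g]((R ⋈[g=c] S)))) → 6
  R → 6
  ((π[a](T) ∪ π[a](ρ[a/g]((R ⋈[g=c] S)))) ⋈[a=b] R) → 5
E2 subexpression sizes:
  R → 6
  T → 3
  π[a](T) → 3
  R → 6
  S → 4
  (R ⋈[g=c] S) → 3
  ρ[a/g]((R ⋈[g=c] S)) → 3
  π[a](ρ[a/g]((R ⋈[g=c] S))) → 3
  (π[a](T) ∪ π[a](ρ[a/g]((R ⋈[g=c] S)))) → 6
  (R ⋈[b=a] (π[a](T) ∪ π[a](ρ[a/g]((R ⋈[g=c] S))))) → 5
  π[a,g,b,d]((R ⋈[b=a] (π[a](T) ∪ π[a](ρ[a/g]((R ⋈[g=c] S)))))) → 5

E1 and E2 produce the same multiset:
a | g | b | d
4 | 1 | 4 | 3
4 | 4 | 4 | 9
6 | 1 | 6 | 5
7 | 6 | 7 | 5
8 | 5 | 8 | 8

yes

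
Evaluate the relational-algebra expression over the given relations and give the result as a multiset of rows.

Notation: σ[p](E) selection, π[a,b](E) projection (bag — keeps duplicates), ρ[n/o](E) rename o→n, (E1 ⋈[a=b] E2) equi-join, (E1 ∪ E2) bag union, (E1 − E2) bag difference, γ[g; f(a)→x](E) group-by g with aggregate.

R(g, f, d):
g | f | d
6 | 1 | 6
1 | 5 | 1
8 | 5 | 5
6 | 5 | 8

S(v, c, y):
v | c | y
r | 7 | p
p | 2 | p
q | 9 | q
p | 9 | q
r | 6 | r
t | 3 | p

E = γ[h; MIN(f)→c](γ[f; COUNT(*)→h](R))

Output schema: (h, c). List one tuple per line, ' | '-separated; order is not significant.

Row counts bottom-up:
  R → 4
  γ[f; COUNT(*)→h](R) → 2
  γ[h; MIN(f)→c](γ[f; COUNT(*)→h](R)) → 2

== RESULT ==
h | c
1 | 1
3 | 5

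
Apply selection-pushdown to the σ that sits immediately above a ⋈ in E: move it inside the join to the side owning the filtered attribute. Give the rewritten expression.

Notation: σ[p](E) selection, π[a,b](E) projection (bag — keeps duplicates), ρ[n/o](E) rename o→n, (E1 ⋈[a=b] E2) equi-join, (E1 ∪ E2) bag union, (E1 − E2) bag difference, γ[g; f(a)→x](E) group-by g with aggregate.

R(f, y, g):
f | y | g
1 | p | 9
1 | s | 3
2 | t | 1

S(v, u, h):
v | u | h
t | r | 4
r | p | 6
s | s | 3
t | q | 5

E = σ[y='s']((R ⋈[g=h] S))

σ filters on y, owned by the left side.
E' = (σ[y='s'](R) ⋈[g=h] S)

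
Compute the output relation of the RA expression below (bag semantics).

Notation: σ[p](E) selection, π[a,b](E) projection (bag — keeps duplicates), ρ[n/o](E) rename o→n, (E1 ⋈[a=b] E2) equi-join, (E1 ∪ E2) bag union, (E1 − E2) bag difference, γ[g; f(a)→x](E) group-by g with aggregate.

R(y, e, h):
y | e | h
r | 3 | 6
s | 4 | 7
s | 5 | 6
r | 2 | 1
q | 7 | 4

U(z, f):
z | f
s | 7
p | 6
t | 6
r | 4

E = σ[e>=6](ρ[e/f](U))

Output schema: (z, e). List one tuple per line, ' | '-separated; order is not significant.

Subexpression sizes:
  U → 4
  ρ[e/f](U) → 4
  σ[e>=6](ρ[e/f](U)) → 3

== RESULT ==
z | e
p | 6
s | 7
t | 6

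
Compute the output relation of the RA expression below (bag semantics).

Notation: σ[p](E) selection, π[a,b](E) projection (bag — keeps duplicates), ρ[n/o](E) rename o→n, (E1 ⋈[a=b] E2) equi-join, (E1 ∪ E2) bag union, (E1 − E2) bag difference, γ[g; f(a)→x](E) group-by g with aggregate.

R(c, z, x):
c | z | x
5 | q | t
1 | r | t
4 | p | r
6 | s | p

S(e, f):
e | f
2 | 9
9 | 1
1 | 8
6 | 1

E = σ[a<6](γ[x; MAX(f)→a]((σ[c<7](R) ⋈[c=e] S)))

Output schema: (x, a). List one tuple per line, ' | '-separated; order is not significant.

Row counts bottom-up:
  R → 4
  σ[c<7](R) → 4
  S → 4
  (σ[c<7](R) ⋈[c=e] S) → 2
  γ[x; MAX(f)→a]((σ[c<7](R) ⋈[c=e] S)) → 2
  σ[a<6](γ[x; MAX(f)→a]((σ[c<7](R) ⋈[c=e] S))) → 1

== RESULT ==
x | a
p | 1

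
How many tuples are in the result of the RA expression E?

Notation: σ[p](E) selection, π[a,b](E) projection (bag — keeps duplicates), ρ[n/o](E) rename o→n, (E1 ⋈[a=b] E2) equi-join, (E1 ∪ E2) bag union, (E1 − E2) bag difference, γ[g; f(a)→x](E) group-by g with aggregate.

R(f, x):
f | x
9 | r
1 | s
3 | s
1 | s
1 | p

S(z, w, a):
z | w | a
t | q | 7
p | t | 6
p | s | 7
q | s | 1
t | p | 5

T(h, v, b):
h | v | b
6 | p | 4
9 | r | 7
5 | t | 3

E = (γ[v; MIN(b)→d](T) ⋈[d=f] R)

Subexpression sizes:
  T → 3
  γ[v; MIN(b)→d](T) → 3
  R → 5
  (γ[v; MIN(b)→d](T) ⋈[d=f] R) → 1

|E| = 1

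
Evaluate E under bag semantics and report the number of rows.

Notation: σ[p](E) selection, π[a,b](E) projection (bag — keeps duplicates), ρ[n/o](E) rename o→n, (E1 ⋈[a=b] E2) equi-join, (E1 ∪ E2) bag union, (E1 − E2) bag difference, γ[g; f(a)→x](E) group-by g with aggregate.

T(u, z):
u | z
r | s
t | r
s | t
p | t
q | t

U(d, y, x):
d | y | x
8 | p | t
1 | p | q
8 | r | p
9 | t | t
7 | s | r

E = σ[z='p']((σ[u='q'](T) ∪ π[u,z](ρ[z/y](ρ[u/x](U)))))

Subexpression sizes:
  T → 5
  σ[u='q'](T) → 1
  U → 5
  ρ[u/x](U) → 5
  ρ[z/y](ρ[u/x](U)) → 5
  π[u,z](ρ[z/y](ρ[u/x](U))) → 5
  (σ[u='q'](T) ∪ π[u,z](ρ[z/y](ρ[u/x](U)))) → 6
  σ[z='p']((σ[u='q'](T) ∪ π[u,z](ρ[z/y](ρ[u/x](U))))) → 2

|E| = 2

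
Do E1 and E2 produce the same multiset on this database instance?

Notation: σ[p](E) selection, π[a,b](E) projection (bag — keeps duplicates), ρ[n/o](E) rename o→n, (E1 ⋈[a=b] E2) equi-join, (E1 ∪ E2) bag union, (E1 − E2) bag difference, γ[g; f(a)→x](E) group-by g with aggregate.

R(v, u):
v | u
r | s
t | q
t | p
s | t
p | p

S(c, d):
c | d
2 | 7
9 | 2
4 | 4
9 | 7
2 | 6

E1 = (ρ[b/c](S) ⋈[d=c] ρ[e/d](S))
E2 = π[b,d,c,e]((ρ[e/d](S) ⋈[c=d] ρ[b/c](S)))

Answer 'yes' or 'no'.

E1 per-node cardinality:
  S → 5
  ρ[b/c](S) → 5
  S → 5
  ρ[e/d](S) → 5
  (ρ[b/c](S) ⋈[d=c] ρ[e/d](S)) → 3
E2 per-node cardinality:
  S → 5
  ρ[e/d](S) → 5
  S → 5
  ρ[b/c](S) → 5
  (ρ[e/d](S) ⋈[c=d] ρ[b/c](S)) → 3
  π[b,d,c,e]((ρ[e/d](S) ⋈[c=d] ρ[b/c](S))) → 3

E1 and E2 produce the same multiset:
b | d | c | e
4 | 4 | 4 | 4
9 | 2 | 2 | 6
9 | 2 | 2 | 7

yes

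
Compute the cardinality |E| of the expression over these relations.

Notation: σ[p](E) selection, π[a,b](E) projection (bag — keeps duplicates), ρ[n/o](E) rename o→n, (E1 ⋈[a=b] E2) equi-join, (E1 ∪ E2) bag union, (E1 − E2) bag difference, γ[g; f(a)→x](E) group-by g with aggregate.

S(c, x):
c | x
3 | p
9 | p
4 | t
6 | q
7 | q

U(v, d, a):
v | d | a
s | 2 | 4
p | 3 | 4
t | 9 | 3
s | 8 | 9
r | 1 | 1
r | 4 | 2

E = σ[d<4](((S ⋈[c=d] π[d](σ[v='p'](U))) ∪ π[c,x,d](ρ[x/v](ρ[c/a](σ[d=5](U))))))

Row counts bottom-up:
  S → 5
  U → 6
  σ[v='p'](U) → 1
  π[d](σ[v='p'](U)) → 1
  (S ⋈[c=d] π[d](σ[v='p'](U))) → 1
  U → 6
  σ[d=5](U) → 0
  ρ[c/a](σ[d=5](U)) → 0
  ρ[x/v](ρ[c/a](σ[d=5](U))) → 0
  π[c,x,d](ρ[x/v](ρ[c/a](σ[d=5](U)))) → 0
  ((S ⋈[c=d] π[d](σ[v='p'](U))) ∪ π[c,x,d](ρ[x/v](ρ[c/a](σ[d=5](U))))) → 1
  σ[d<4](((S ⋈[c=d] π[d](σ[v='p'](U))) ∪ π[c,x,d](ρ[x/v](ρ[c/a](σ[d=5](U)))))) → 1

|E| = 1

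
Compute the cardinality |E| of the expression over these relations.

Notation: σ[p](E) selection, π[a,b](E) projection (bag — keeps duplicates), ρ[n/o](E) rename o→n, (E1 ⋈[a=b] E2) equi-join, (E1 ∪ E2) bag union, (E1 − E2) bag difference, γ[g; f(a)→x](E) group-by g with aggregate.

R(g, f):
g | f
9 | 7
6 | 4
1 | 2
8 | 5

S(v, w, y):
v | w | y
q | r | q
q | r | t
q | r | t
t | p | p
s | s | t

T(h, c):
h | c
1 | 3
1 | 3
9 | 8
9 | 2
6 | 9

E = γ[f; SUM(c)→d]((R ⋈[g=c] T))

Row counts bottom-up:
  R → 4
  T → 5
  (R ⋈[g=c] T) → 2
  γ[f; SUM(c)→d]((R ⋈[g=c] T)) → 2

|E| = 2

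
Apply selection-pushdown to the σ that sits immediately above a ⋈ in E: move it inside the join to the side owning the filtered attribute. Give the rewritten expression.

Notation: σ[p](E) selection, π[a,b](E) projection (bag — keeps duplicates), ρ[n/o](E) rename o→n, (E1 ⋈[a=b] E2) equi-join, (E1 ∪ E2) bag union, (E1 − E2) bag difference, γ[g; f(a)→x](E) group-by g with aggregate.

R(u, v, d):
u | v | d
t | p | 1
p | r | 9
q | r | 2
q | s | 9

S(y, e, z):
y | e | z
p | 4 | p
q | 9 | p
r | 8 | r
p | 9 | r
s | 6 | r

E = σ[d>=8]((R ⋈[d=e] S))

σ filters on d, owned by the left side.
E' = (σ[d>=8](R) ⋈[d=e] S)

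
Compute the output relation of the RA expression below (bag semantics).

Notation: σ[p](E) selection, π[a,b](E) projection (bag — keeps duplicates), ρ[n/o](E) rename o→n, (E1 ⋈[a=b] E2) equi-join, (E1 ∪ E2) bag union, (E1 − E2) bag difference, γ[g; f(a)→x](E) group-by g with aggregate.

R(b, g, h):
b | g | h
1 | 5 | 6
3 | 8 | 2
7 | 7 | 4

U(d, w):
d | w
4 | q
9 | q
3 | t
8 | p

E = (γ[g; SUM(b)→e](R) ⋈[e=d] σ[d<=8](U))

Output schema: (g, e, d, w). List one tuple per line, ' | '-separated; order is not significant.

Subexpression sizes:
  R → 3
  γ[g; SUM(b)→e](R) → 3
  U → 4
  σ[d<=8](U) → 3
  (γ[g; SUM(b)→e](R) ⋈[e=d] σ[d<=8](U)) → 1

== RESULT ==
g | e | d | w
8 | 3 | 3 | t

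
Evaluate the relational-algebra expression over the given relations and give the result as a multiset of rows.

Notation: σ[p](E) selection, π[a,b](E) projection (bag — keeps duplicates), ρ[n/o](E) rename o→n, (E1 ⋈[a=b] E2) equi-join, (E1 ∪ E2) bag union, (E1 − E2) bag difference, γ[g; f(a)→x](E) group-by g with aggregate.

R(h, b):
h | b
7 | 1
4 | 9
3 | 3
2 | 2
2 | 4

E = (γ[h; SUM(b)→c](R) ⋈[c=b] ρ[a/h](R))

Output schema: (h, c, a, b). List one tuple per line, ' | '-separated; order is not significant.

Per-node cardinality:
  R → 5
  γ[h; SUM(b)→c](R) → 4
  R → 5
  ρ[a/h](R) → 5
  (γ[h; SUM(b)→c](R) ⋈[c=b] ρ[a/h](R)) → 3

== RESULT ==
h | c | a | b
3 | 3 | 3 | 3
4 | 9 | 4 | 9
7 | 1 | 7 | 1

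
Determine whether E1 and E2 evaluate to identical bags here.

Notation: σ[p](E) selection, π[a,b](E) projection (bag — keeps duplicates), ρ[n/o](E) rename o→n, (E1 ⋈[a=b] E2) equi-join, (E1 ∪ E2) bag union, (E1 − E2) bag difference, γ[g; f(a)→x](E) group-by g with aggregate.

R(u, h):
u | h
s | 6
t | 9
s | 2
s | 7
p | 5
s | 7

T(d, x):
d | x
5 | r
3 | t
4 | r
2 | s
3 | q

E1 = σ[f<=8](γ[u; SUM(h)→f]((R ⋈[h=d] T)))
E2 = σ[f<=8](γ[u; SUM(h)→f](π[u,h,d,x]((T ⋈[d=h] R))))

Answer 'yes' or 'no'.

E1 per-node cardinality:
  R → 6
  T → 5
  (R ⋈[h=d] T) → 2
  γ[u; SUM(h)→f]((R ⋈[h=d] T)) → 2
  σ[f<=8](γ[u; SUM(h)→f]((R ⋈[h=d] T))) → 2
E2 per-node cardinality:
  T → 5
  R → 6
  (T ⋈[d=h] R) → 2
  π[u,h,d,x]((T ⋈[d=h] R)) → 2
  γ[u; SUM(h)→f](π[u,h,d,x]((T ⋈[d=h] R))) → 2
  σ[f<=8](γ[u; SUM(h)→f](π[u,h,d,x]((T ⋈[d=h] R)))) → 2

E1 and E2 produce the same multiset:
u | f
p | 5
s | 2

yes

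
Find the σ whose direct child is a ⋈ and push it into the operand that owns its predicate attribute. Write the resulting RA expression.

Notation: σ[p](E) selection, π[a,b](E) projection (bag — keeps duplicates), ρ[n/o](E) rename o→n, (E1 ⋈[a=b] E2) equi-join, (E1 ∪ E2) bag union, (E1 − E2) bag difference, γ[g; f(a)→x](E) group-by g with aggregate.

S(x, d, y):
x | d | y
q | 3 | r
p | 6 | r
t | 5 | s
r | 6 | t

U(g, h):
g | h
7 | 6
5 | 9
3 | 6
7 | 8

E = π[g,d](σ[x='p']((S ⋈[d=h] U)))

σ filters on x, owned by the left side.
E' = π[g,d]((σ[x='p'](S) ⋈[d=h] U))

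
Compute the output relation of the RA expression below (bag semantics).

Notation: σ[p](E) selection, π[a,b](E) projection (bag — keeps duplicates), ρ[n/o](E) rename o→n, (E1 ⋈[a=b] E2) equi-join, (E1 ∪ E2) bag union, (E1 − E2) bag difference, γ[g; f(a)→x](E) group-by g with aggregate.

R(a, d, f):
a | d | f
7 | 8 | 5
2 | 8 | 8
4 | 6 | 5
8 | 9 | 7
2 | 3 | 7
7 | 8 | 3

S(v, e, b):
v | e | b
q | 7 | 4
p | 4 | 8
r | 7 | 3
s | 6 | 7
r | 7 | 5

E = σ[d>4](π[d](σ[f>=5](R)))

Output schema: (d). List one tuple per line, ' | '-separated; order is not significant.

Per-node cardinality:
  R → 6
  σ[f>=5](R) → 5
  π[d](σ[f>=5](R)) → 5
  σ[d>4](π[d](σ[f>=5](R))) → 4

== RESULT ==
d
6
8
8
9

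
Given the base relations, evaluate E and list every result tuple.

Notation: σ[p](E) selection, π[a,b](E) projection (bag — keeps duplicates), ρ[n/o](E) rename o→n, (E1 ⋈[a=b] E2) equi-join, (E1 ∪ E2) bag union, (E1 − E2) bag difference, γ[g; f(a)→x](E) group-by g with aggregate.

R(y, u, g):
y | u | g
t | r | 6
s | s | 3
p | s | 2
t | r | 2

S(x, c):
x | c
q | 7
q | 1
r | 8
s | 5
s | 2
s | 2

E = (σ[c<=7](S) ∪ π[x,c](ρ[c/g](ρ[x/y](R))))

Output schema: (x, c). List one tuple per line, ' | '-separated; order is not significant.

Subexpression sizes:
  S → 6
  σ[c<=7](S) → 5
  R → 4
  ρ[x/y](R) → 4
  ρ[c/g](ρ[x/y](R)) → 4
  π[x,c](ρ[c/g](ρ[x/y](R))) → 4
  (σ[c<=7](S) ∪ π[x,c](ρ[c/g](ρ[x/y](R)))) → 9

== RESULT ==
x | c
p | 2
q | 1
q | 7
s | 2
s | 2
s | 3
s | 5
t | 2
t | 6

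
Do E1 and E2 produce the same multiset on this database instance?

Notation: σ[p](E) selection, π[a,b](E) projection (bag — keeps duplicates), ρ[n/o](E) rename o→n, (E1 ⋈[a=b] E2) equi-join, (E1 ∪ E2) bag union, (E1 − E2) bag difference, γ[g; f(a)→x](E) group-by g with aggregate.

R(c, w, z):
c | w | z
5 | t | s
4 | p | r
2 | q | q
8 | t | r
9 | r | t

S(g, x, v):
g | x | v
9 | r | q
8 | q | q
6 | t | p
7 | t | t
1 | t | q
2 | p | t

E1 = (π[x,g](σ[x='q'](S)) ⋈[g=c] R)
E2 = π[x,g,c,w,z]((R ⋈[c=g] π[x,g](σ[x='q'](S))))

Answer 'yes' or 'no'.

E1 per-node cardinality:
  S → 6
  σ[x='q'](S) → 1
  π[x,g](σ[x='q'](S)) → 1
  R → 5
  (π[x,g](σ[x='q'](S)) ⋈[g=c] R) → 1
E2 per-node cardinality:
  R → 5
  S → 6
  σ[x='q'](S) → 1
  π[x,g](σ[x='q'](S)) → 1
  (R ⋈[c=g] π[x,g](σ[x='q'](S))) → 1
  π[x,g,c,w,z]((R ⋈[c=g] π[x,g](σ[x='q'](S)))) → 1

E1 and E2 produce the same multiset:
x | g | c | w | z
q | 8 | 8 | t | r

yes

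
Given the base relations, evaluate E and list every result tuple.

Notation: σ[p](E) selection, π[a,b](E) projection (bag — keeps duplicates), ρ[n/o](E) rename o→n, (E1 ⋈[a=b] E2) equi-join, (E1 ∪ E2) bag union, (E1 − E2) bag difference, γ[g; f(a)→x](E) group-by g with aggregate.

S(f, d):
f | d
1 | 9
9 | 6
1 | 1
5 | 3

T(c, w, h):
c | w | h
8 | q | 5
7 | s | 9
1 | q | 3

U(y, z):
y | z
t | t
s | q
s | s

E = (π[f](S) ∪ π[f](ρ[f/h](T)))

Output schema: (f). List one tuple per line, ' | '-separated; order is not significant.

Row counts bottom-up:
  S → 4
  π[f](S) → 4
  T → 3
  ρ[f/h](T) → 3
  π[f](ρ[f/h](T)) → 3
  (π[f](S) ∪ π[f](ρ[f/h](T))) → 7

== RESULT ==
f
1
1
3
5
5
9
9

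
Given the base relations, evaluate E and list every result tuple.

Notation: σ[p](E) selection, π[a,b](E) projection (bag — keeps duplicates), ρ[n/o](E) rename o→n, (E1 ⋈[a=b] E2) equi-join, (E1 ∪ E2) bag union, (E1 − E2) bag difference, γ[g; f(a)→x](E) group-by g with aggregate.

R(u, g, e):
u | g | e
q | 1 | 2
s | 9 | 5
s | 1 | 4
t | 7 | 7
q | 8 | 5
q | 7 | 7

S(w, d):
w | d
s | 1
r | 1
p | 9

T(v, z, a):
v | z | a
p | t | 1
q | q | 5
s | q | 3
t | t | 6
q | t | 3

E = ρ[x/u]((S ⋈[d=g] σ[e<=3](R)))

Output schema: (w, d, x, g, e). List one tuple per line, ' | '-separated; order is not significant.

Per-node cardinality:
  S → 3
  R → 6
  σ[e<=3](R) → 1
  (S ⋈[d=g] σ[e<=3](R)) → 2
  ρ[x/u]((S ⋈[d=g] σ[e<=3](R))) → 2

== RESULT ==
w | d | x | g | e
r | 1 | q | 1 | 2
s | 1 | q | 1 | 2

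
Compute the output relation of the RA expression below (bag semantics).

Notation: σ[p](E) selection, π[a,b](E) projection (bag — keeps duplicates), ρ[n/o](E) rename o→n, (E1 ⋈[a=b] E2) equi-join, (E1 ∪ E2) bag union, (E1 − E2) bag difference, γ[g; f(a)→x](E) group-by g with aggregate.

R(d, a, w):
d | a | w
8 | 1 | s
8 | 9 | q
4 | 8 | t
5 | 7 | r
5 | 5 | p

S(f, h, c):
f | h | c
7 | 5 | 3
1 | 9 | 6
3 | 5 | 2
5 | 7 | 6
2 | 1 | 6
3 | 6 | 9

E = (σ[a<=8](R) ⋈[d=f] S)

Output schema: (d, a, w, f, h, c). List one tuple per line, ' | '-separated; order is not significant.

Stepwise |·|:
  R → 5
  σ[a<=8](R) → 4
  S → 6
  (σ[a<=8](R) ⋈[d=f] S) → 2

== RESULT ==
d | a | w | f | h | c
5 | 5 | p | 5 | 7 | 6
5 | 7 | r | 5 | 7 | 6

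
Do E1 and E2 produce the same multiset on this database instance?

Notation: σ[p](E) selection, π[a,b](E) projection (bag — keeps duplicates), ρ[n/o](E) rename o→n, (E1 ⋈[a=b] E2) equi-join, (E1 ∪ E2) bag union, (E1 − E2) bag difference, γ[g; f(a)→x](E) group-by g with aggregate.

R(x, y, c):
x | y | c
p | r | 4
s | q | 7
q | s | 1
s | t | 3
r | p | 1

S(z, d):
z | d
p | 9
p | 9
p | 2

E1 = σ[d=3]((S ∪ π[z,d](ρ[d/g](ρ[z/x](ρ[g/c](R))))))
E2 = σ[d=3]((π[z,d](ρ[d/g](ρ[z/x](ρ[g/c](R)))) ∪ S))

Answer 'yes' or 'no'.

E1 stepwise |·|:
  S → 3
  R → 5
  ρ[g/c](R) → 5
  ρ[z/x](ρ[g/c](R)) → 5
  ρ[d/g](ρ[z/x](ρ[g/c](R))) → 5
  π[z,d](ρ[d/g](ρ[z/x](ρ[g/c](R)))) → 5
  (S ∪ π[z,d](ρ[d/g](ρ[z/x](ρ[g/c](R))))) → 8
  σ[d=3]((S ∪ π[z,d](ρ[d/g](ρ[z/x](ρ[g/c](R)))))) → 1
E2 stepwise |·|:
  R → 5
  ρ[g/c](R) → 5
  ρ[z/x](ρ[g/c](R)) → 5
  ρ[d/g](ρ[z/x](ρ[g/c](R))) → 5
  π[z,d](ρ[d/g](ρ[z/x](ρ[g/c](R)))) → 5
  S → 3
  (π[z,d](ρ[d/g](ρ[z/x](ρ[g/c](R)))) ∪ S) → 8
  σ[d=3]((π[z,d](ρ[d/g](ρ[z/x](ρ[g/c](R)))) ∪ S)) → 1

E1 and E2 produce the same multiset:
z | d
s | 3

yes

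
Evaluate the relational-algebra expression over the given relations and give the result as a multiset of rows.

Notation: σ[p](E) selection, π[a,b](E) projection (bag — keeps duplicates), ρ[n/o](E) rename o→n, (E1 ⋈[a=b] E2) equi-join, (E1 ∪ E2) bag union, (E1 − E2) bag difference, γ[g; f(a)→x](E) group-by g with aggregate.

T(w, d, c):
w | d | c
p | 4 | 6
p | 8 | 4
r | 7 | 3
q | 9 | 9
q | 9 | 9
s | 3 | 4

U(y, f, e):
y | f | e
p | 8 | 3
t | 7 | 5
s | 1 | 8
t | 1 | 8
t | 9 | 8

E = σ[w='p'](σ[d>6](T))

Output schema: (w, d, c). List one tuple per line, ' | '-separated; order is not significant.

Stepwise |·|:
  T → 6
  σ[d>6](T) → 4
  σ[w='p'](σ[d>6](T)) → 1

== RESULT ==
w | d | c
p | 8 | 4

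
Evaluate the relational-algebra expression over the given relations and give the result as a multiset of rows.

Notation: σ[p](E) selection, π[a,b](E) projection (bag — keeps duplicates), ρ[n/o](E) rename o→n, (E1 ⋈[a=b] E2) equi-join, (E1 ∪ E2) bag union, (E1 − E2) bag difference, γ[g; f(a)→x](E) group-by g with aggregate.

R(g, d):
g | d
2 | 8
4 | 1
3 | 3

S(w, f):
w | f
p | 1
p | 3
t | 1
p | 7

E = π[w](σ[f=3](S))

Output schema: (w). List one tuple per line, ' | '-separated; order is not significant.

Row counts bottom-up:
  S → 4
  σ[f=3](S) → 1
  π[w](σ[f=3](S)) → 1

== RESULT ==
w
p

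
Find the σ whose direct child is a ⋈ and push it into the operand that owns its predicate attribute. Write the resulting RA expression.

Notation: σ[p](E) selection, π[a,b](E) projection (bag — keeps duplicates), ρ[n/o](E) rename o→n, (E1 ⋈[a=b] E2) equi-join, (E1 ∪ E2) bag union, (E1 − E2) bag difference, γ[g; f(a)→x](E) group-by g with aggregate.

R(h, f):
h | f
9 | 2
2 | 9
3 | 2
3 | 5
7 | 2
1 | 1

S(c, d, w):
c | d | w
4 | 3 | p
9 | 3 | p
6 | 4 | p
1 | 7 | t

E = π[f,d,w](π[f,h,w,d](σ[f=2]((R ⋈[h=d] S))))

σ filters on f, owned by the left side.
E' = π[f,d,w](π[f,h,w,d]((σ[f=2](R) ⋈[h=d] S)))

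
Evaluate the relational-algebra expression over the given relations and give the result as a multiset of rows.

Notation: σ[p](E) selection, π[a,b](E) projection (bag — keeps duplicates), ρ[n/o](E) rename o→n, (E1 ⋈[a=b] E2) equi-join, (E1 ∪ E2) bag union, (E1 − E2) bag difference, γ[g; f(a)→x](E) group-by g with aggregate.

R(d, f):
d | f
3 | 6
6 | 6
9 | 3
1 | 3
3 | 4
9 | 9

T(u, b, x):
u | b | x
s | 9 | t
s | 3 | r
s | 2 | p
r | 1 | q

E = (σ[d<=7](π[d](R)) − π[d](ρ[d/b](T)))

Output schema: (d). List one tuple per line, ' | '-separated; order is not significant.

Per-node cardinality:
  R → 6
  π[d](R) → 6
  σ[d<=7](π[d](R)) → 4
  T → 4
  ρ[d/b](T) → 4
  π[d](ρ[d/b](T)) → 4
  (σ[d<=7](π[d](R)) − π[d](ρ[d/b](T))) → 2

== RESULT ==
d
3
6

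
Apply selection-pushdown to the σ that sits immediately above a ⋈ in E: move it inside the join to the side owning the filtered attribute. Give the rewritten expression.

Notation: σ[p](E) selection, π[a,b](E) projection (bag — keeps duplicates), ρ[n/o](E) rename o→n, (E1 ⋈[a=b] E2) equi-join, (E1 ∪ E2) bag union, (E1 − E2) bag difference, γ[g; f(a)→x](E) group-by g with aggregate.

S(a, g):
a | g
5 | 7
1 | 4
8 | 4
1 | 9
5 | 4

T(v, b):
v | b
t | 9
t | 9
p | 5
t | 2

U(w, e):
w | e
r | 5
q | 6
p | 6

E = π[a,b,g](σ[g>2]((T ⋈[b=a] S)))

σ filters on g, owned by the right side.
E' = π[a,b,g]((T ⋈[b=a] σ[g>2](S)))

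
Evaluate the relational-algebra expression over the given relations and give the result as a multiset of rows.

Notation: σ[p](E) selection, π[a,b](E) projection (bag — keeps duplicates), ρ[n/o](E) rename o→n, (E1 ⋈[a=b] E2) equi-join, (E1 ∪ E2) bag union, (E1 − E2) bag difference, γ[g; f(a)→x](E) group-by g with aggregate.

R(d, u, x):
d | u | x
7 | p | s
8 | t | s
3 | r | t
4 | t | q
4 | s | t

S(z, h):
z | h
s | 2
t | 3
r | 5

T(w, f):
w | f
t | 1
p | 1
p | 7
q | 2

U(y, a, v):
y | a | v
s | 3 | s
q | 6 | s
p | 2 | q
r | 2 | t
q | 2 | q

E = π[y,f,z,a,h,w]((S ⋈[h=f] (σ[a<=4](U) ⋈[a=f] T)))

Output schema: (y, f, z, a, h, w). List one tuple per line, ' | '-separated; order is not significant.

Per-node cardinality:
  S → 3
  U → 5
  σ[a<=4](U) → 4
  T → 4
  (σ[a<=4](U) ⋈[a=f] T) → 3
  (S ⋈[h=f] (σ[a<=4](U) ⋈[a=f] T)) → 3
  π[y,f,z,a,h,w]((S ⋈[h=f] (σ[a<=4](U) ⋈[a=f] T))) → 3

== RESULT ==
y | f | z | a | h | w
p | 2 | s | 2 | 2 | q
q | 2 | s | 2 | 2 | q
r | 2 | s | 2 | 2 | q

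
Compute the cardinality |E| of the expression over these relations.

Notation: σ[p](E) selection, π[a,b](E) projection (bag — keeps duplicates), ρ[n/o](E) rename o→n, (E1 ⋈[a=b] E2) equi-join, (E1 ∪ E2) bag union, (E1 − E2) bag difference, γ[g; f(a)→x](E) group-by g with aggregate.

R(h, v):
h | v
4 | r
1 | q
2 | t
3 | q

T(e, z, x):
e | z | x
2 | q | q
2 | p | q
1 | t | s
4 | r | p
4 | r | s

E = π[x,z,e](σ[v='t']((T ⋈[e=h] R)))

Stepwise |·|:
  T → 5
  R → 4
  (T ⋈[e=h] R) → 5
  σ[v='t']((T ⋈[e=h] R)) → 2
  π[x,z,e](σ[v='t']((T ⋈[e=h] R))) → 2

|E| = 2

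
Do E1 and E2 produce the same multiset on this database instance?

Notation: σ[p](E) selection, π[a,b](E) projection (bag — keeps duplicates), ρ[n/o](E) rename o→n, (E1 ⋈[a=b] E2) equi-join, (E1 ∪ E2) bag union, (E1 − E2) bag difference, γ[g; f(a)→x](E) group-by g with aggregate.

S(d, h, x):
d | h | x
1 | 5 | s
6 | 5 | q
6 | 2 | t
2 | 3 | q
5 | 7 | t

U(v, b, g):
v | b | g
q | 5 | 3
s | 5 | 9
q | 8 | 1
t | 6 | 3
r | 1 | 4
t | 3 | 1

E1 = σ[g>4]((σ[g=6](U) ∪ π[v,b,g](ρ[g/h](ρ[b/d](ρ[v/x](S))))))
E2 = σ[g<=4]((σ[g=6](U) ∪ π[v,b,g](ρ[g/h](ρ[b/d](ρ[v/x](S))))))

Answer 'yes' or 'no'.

E1 stepwise |·|:
  U → 6
  σ[g=6](U) → 0
  S → 5
  ρ[v/x](S) → 5
  ρ[b/d](ρ[v/x](S)) → 5
  ρ[g/h](ρ[b/d](ρ[v/x](S))) → 5
  π[v,b,g](ρ[g/h](ρ[b/d](ρ[v/x](S)))) → 5
  (σ[g=6](U) ∪ π[v,b,g](ρ[g/h](ρ[b/d](ρ[v/x](S))))) → 5
  σ[g>4]((σ[g=6](U) ∪ π[v,b,g](ρ[g/h](ρ[b/d](ρ[v/x](S)))))) → 3
E2 stepwise |·|:
  U → 6
  σ[g=6](U) → 0
  S → 5
  ρ[v/x](S) → 5
  ρ[b/d](ρ[v/x](S)) → 5
  ρ[g/h](ρ[b/d](ρ[v/x](S))) → 5
  π[v,b,g](ρ[g/h](ρ[b/d](ρ[v/x](S)))) → 5
  (σ[g=6](U) ∪ π[v,b,g](ρ[g/h](ρ[b/d](ρ[v/x](S))))) → 5
  σ[g<=4]((σ[g=6](U) ∪ π[v,b,g](ρ[g/h](ρ[b/d](ρ[v/x](S)))))) → 2

E1 result:
v | b | g
q | 6 | 5
s | 1 | 5
t | 5 | 7
E2 result:
v | b | g
q | 2 | 3
t | 6 | 2
Witness: ('t', 6, 2) appears 0× in E1 but 1× in E2.

no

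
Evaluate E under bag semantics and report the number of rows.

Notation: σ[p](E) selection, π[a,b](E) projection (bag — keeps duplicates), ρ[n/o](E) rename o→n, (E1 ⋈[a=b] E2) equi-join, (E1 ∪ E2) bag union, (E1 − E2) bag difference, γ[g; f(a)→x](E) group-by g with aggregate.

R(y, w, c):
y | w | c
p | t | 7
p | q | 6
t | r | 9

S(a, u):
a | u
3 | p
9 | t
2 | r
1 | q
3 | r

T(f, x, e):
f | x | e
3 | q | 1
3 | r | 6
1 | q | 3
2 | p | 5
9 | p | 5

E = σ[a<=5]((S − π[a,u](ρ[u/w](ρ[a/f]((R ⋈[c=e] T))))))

Stepwise |·|:
  S → 5
  R → 3
  T → 5
  (R ⋈[c=e] T) → 1
  ρ[a/f]((R ⋈[c=e] T)) → 1
  ρ[u/w](ρ[a/f]((R ⋈[c=e] T))) → 1
  π[a,u](ρ[u/w](ρ[a/f]((R ⋈[c=e] T)))) → 1
  (S − π[a,u](ρ[u/w](ρ[a/f]((R ⋈[c=e] T))))) → 5
  σ[a<=5]((S − π[a,u](ρ[u/w](ρ[a/f]((R ⋈[c=e] T)))))) → 4

|E| = 4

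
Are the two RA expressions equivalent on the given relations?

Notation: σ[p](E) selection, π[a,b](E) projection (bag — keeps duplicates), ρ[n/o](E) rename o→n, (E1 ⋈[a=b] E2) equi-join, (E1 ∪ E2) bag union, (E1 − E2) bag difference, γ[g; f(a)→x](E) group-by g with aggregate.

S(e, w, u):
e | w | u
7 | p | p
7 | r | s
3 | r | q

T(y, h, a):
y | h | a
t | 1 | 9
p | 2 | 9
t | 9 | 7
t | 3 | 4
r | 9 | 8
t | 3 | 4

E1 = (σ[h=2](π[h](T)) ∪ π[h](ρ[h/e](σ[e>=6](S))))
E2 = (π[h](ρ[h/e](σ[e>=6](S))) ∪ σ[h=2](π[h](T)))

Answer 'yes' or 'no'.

E1 per-node cardinality:
  T → 6
  π[h](T) → 6
  σ[h=2](π[h](T)) → 1
  S → 3
  σ[e>=6](S) → 2
  ρ[h/e](σ[e>=6](S)) → 2
  π[h](ρ[h/e](σ[e>=6](S))) → 2
  (σ[h=2](π[h](T)) ∪ π[h](ρ[h/e](σ[e>=6](S)))) → 3
E2 per-node cardinality:
  S → 3
  σ[e>=6](S) → 2
  ρ[h/e](σ[e>=6](S)) → 2
  π[h](ρ[h/e](σ[e>=6](S))) → 2
  T → 6
  π[h](T) → 6
  σ[h=2](π[h](T)) → 1
  (π[h](ρ[h/e](σ[e>=6](S))) ∪ σ[h=2](π[h](T))) → 3

E1 and E2 produce the same multiset:
h
2
7
7

yes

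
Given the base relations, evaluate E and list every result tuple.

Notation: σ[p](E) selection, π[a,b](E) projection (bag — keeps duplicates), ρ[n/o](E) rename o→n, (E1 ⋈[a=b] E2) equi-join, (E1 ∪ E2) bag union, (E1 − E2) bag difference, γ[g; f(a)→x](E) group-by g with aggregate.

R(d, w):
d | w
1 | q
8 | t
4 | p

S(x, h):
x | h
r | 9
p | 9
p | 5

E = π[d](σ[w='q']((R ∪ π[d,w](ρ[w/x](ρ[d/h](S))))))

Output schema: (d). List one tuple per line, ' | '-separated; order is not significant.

Subexpression sizes:
  R → 3
  S → 3
  ρ[d/h](S) → 3
  ρ[w/x](ρ[d/h](S)) → 3
  π[d,w](ρ[w/x](ρ[d/h](S))) → 3
  (R ∪ π[d,w](ρ[w/x](ρ[d/h](S)))) → 6
  σ[w='q']((R ∪ π[d,w](ρ[w/x](ρ[d/h](S))))) → 1
  π[d](σ[w='q']((R ∪ π[d,w](ρ[w/x](ρ[d/h](S)))))) → 1

== RESULT ==
d
1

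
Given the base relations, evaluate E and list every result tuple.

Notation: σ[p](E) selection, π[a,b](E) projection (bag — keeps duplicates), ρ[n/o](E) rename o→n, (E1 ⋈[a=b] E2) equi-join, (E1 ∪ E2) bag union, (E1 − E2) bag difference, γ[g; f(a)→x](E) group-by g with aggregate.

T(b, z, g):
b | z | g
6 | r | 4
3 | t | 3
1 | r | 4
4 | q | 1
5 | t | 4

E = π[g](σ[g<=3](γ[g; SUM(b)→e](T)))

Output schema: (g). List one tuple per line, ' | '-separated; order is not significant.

Subexpression sizes:
  T → 5
  γ[g; SUM(b)→e](T) → 3
  σ[g<=3](γ[g; SUM(b)→e](T)) → 2
  π[g](σ[g<=3](γ[g; SUM(b)→e](T))) → 2

== RESULT ==
g
1
3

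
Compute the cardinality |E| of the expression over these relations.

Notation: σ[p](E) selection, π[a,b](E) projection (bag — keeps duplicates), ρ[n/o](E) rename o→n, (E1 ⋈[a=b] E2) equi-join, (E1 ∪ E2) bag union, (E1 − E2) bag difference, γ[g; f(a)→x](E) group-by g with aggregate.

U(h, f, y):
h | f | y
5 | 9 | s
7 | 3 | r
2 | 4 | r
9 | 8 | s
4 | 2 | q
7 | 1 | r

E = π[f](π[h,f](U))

Per-node cardinality:
  U → 6
  π[h,f](U) → 6
  π[f](π[h,f](U)) → 6

|E| = 6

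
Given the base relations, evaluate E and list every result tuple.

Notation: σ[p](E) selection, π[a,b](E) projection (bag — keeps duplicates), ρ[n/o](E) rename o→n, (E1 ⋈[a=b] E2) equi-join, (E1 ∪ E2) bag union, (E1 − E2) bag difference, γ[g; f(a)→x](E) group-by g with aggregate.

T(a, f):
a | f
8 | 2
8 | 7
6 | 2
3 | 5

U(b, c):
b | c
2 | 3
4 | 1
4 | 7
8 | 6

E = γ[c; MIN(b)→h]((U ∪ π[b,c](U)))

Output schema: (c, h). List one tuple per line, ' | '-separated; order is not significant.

Per-node cardinality:
  U → 4
  U → 4
  π[b,c](U) → 4
  (U ∪ π[b,c](U)) → 8
  γ[c; MIN(b)→h]((U ∪ π[b,c](U))) → 4

== RESULT ==
c | h
1 | 4
3 | 2
6 | 8
7 | 4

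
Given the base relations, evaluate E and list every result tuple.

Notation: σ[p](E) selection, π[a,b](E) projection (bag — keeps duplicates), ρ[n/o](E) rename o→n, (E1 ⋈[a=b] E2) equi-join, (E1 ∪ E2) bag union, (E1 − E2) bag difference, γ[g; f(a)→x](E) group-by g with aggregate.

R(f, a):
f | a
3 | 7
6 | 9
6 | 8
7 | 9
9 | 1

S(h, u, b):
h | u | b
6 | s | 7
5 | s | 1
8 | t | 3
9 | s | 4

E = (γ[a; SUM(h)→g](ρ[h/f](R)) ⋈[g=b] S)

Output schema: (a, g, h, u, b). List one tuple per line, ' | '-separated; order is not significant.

Per-node cardinality:
  R → 5
  ρ[h/f](R) → 5
  γ[a; SUM(h)→g](ρ[h/f](R)) → 4
  S → 4
  (γ[a; SUM(h)→g](ρ[h/f](R)) ⋈[g=b] S) → 1

== RESULT ==
a | g | h | u | b
7 | 3 | 8 | t | 3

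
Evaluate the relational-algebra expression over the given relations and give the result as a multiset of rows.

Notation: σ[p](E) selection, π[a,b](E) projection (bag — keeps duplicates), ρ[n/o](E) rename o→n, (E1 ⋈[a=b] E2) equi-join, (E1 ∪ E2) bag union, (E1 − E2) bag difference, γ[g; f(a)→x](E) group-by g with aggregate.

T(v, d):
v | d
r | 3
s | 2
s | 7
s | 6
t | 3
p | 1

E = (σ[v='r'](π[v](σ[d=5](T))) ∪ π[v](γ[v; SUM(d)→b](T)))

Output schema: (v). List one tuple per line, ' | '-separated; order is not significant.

Row counts bottom-up:
  T → 6
  σ[d=5](T) → 0
  π[v](σ[d=5](T)) → 0
  σ[v='r'](π[v](σ[d=5](T))) → 0
  T → 6
  γ[v; SUM(d)→b](T) → 4
  π[v](γ[v; SUM(d)→b](T)) → 4
  (σ[v='r'](π[v](σ[d=5](T))) ∪ π[v](γ[v; SUM(d)→b](T))) → 4

== RESULT ==
v
p
r
s
t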